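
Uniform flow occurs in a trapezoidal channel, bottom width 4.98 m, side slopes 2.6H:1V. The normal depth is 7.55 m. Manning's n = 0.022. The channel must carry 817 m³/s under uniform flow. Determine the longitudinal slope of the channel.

S = 0.0015

With bottom width b = 4.98 m and side slope z = 2.6: A = (b + zy)y = (4.98 + 2.6×7.55)×7.55 = 185.8 m²; P = b + 2y√(1+z²) = 4.98 + 2×7.55×2.786 = 47.04 m.
Hydraulic radius R = A/P = 185.8/47.04 = 3.95 m.
From Manning's equation, S = [nQ / (1 A R^(2/3))]² = [0.022 × 817 / (1 × 185.8 × 3.95^(2/3))]² = 0.0015.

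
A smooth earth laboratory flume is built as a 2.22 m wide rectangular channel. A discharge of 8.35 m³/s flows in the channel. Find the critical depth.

For a rectangular channel, critical depth y_c = (q²/g)^(1/3) where q = Q/b = 8.35/2.22 = 3.761 m²/s.
So y_c = (3.761²/9.81)^(1/3) = 1.13 m.

y_c = 1.13 m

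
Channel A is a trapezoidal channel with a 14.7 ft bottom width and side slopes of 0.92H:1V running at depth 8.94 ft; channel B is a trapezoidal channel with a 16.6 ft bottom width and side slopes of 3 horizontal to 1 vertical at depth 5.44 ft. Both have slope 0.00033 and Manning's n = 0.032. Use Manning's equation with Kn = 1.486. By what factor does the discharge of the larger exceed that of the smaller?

Channel A: With bottom width b = 14.7 ft and side slope z = 0.92: A = (b + zy)y = (14.7 + 0.92×8.94)×8.94 = 204.9 ft²; P = b + 2y√(1+z²) = 14.7 + 2×8.94×1.359 = 39 ft. Hydraulic radius R = A/P = 204.9/39 = 5.256 ft. Q_A = (1.486/0.032)·204.9·5.256^(2/3)·√0.00033 = 522.6 ft³/s.
Channel B: With bottom width b = 16.6 ft and side slope z = 3: A = (b + zy)y = (16.6 + 3×5.44)×5.44 = 179.1 ft²; P = b + 2y√(1+z²) = 16.6 + 2×5.44×3.162 = 51.01 ft. Hydraulic radius R = A/P = 179.1/51.01 = 3.511 ft. Q_B = (1.486/0.032)·179.1·3.511^(2/3)·√0.00033 = 349 ft³/s.
The larger discharge is 522.6 ft³/s and the smaller is 349 ft³/s; the ratio is 1.5.

1.5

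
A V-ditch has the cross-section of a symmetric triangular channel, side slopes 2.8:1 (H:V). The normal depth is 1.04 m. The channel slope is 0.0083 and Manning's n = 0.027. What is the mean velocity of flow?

V = 2.1 m/s

For a triangular section with side slope z = 2.8: A = zy² = 2.8×1.04² = 3.028 m²; P = 2y√(1+z²) = 2×1.04×2.973 = 6.184 m.
Hydraulic radius R = A/P = 3.028/6.184 = 0.4897 m.
From Manning's equation, V = (1/n) R^(2/3) S^(1/2) = (1/0.027) × 0.4897^(2/3) × 0.0083^(1/2) = 2.1 m/s.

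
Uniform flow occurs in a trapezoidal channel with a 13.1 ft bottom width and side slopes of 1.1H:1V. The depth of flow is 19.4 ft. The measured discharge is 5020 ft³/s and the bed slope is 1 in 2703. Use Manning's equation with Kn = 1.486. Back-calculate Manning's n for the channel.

n = 0.017

With bottom width b = 13.1 ft and side slope z = 1.1: A = (b + zy)y = (13.1 + 1.1×19.4)×19.4 = 668.1 ft²; P = b + 2y√(1+z²) = 13.1 + 2×19.4×1.487 = 70.78 ft.
Hydraulic radius R = A/P = 668.1/70.78 = 9.44 ft.
Rearranging Manning's equation: n = (1.486/Q) A R^(2/3) S^(1/2) = (1.486/5020) × 668.1 × 9.44^(2/3) × √0.00037 = 0.017.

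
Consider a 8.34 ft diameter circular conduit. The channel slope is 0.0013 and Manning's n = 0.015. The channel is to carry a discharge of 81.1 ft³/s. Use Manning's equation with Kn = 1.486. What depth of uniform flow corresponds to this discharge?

Manning's equation rearranged: A R^(2/3) = nQ / (1.486·√S) = 0.015 × 81.1 / (1.486 × √0.0013) = 22.71.
Try y = 3.41 ft: A R^(2/3) = 31.27 — high.
Try y = 2.87 ft: A R^(2/3) = 22.71 — matches.

y_n = 2.87 ft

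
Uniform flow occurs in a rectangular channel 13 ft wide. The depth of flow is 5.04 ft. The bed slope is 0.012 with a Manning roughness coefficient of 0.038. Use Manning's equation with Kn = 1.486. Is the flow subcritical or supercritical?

Flow area A = b·y = 13 × 5.04 = 65.52 ft². Wetted perimeter P = b + 2y = 13 + 2×5.04 = 23.08 ft.
Hydraulic radius R = A/P = 65.52/23.08 = 2.839 ft.
V = (1.486/n) R^(2/3) √S = (1.486/0.038) × 2.839^(2/3) × √0.012 = 8.589 ft/s. Hydraulic depth D_h = A/T = 65.52/13 = 5.04 ft.
Froude number Fr = V/√(g·D_h) = 8.589/√(32.2×5.04) = 0.674, which is less than 1, so the flow is subcritical.

subcritical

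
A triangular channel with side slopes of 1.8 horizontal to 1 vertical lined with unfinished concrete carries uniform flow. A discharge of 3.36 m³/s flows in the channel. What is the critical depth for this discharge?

At critical depth, Q² T / (g A³) = 1, i.e. A³/T = Q²/g = 3.36²/9.81 = 1.151.
Trying y = 0.673 m: A³/T = 0.2237 — low.
Trying y = 1.03 m: A³/T = 1.878 — high.
Trying y = 0.934 m: A³/T = 1.151 — close enough.

y_c = 0.934 m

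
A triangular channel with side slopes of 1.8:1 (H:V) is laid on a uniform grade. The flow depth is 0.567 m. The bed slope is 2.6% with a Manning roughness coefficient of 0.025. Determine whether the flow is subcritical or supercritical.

For a triangular section with side slope z = 1.8: A = zy² = 1.8×0.567² = 0.5787 m²; P = 2y√(1+z²) = 2×0.567×2.059 = 2.335 m.
Hydraulic radius R = A/P = 0.5787/2.335 = 0.2478 m.
V = (1/n) R^(2/3) √S = (1/0.025) × 0.2478^(2/3) × √0.026 = 2.545 m/s. Hydraulic depth D_h = A/T = 0.5787/2.041 = 0.2835 m.
Froude number Fr = V/√(g·D_h) = 2.545/√(9.81×0.2835) = 1.53, which is greater than 1, so the flow is supercritical.

supercritical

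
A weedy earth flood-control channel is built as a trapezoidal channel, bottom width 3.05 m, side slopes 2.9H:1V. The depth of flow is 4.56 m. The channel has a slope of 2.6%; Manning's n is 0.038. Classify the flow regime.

supercritical

With bottom width b = 3.05 m and side slope z = 2.9: A = (b + zy)y = (3.05 + 2.9×4.56)×4.56 = 74.21 m²; P = b + 2y√(1+z²) = 3.05 + 2×4.56×3.068 = 31.03 m.
Hydraulic radius R = A/P = 74.21/31.03 = 2.392 m.
V = (1/n) R^(2/3) √S = (1/0.038) × 2.392^(2/3) × √0.026 = 7.589 m/s. Hydraulic depth D_h = A/T = 74.21/29.5 = 2.516 m.
Froude number Fr = V/√(g·D_h) = 7.589/√(9.81×2.516) = 1.53, which is greater than 1, so the flow is supercritical.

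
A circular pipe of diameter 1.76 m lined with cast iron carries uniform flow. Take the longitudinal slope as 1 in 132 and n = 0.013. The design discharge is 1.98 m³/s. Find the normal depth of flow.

y_n = 0.548 m

Manning's equation rearranged: A R^(2/3) = nQ / (1·√S) = 0.013 × 1.98 / (√0.007576) = 0.2957.
Trying y = 0.647 m: A R^(2/3) = 0.4058 — too large.
Trying y = 0.548 m: A R^(2/3) = 0.2961 — matches.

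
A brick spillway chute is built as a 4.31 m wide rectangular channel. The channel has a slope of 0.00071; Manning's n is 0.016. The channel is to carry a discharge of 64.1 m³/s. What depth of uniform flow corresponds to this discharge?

Manning's equation rearranged: A R^(2/3) = nQ / (1·√S) = 0.016 × 64.1 / (√0.00071) = 38.49.
Try y = 4.5 m: A R^(2/3) = 24.93 — short.
Try y = 6.48 m: A R^(2/3) = 38.48 — close enough.

y_n = 6.48 m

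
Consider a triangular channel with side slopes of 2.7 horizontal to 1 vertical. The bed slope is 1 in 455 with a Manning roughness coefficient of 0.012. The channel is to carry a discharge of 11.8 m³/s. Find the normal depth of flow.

y_n = 1.26 m

Manning's equation rearranged: A R^(2/3) = nQ / (1·√S) = 0.012 × 11.8 / (√0.002198) = 3.02.
Trying y = 1.57 m: A R^(2/3) = 5.426 — over.
Trying y = 1.08 m: A R^(2/3) = 2.001 — short.
Trying y = 1.26 m: A R^(2/3) = 3.018 — matches.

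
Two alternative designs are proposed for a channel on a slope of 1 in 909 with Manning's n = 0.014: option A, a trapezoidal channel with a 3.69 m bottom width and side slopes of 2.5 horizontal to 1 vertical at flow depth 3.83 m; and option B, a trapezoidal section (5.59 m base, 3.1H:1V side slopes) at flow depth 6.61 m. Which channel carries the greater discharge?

channel B

Channel A: With bottom width b = 3.69 m and side slope z = 2.5: A = (b + zy)y = (3.69 + 2.5×3.83)×3.83 = 50.8 m²; P = b + 2y√(1+z²) = 3.69 + 2×3.83×2.693 = 24.32 m. Hydraulic radius R = A/P = 50.8/24.32 = 2.089 m. Q_A = (1/0.014)·50.8·2.089^(2/3)·√0.0011 = 196.7 m³/s.
Channel B: With bottom width b = 5.59 m and side slope z = 3.1: A = (b + zy)y = (5.59 + 3.1×6.61)×6.61 = 172.4 m²; P = b + 2y√(1+z²) = 5.59 + 2×6.61×3.257 = 48.65 m. Hydraulic radius R = A/P = 172.4/48.65 = 3.543 m. Q_B = (1/0.014)·172.4·3.543^(2/3)·√0.0011 = 949.3 m³/s.
Q_A = 196.7 m³/s vs Q_B = 949.3 m³/s, so channel B carries more.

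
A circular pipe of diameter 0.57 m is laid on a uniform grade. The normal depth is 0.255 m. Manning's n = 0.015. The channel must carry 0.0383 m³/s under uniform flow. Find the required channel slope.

S = 0.000401

For a circular section of diameter D = 0.57 m at depth y = 0.255 m, the central angle is θ = 2 arccos(1 − 2y/D) = 2.931 rad. Then A = (D²/8)(θ − sin θ) = 0.1105 m² and P = Dθ/2 = 0.8352 m.
Hydraulic radius R = A/P = 0.1105/0.8352 = 0.1323 m.
From Manning's equation, S = [nQ / (1 A R^(2/3))]² = [0.015 × 0.0383 / (1 × 0.1105 × 0.1323^(2/3))]² = 0.000401.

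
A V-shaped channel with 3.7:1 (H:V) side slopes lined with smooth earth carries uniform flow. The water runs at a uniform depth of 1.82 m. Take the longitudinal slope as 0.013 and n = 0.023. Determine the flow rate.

For a triangular section with side slope z = 3.7: A = zy² = 3.7×1.82² = 12.26 m²; P = 2y√(1+z²) = 2×1.82×3.833 = 13.95 m.
Hydraulic radius R = A/P = 12.26/13.95 = 0.8785 m.
Manning's equation: Q = (1/n) A R^(2/3) S^(1/2) = (1/0.023) × 12.26 × 0.8785^(2/3) × 0.013^(1/2) = 55.7 m³/s.

Q = 55.7 m³/s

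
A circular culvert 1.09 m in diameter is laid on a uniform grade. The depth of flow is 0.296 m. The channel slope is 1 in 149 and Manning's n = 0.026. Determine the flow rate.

For a circular section of diameter D = 1.09 m at depth y = 0.296 m, the central angle is θ = 2 arccos(1 − 2y/D) = 2.193 rad. Then A = (D²/8)(θ − sin θ) = 0.2049 m² and P = Dθ/2 = 1.195 m.
Hydraulic radius R = A/P = 0.2049/1.195 = 0.1715 m.
Manning's equation: Q = (1/n) A R^(2/3) S^(1/2) = (1/0.026) × 0.2049 × 0.1715^(2/3) × 0.006711^(1/2) = 0.199 m³/s.

Q = 0.199 m³/s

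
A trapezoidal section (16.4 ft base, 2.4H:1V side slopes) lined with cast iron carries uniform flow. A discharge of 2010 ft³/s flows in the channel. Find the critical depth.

y_c = 5.83 ft

At critical depth, Q² T / (g A³) = 1, i.e. A³/T = Q²/g = 2010²/32.2 = 125500.
Trying y = 4.65 ft: A³/T = 54360 — short.
Trying y = 7.24 ft: A³/T = 285900 — over.
Trying y = 5.83 ft: A³/T = 125300 — ≈ 125500.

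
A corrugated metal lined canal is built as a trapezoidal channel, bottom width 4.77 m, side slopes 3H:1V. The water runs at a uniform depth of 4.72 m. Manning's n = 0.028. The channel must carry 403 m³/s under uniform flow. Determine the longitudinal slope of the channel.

With bottom width b = 4.77 m and side slope z = 3: A = (b + zy)y = (4.77 + 3×4.72)×4.72 = 89.35 m²; P = b + 2y√(1+z²) = 4.77 + 2×4.72×3.162 = 34.62 m.
Hydraulic radius R = A/P = 89.35/34.62 = 2.581 m.
From Manning's equation, S = [nQ / (1 A R^(2/3))]² = [0.028 × 403 / (1 × 89.35 × 2.581^(2/3))]² = 0.00451.

S = 0.00451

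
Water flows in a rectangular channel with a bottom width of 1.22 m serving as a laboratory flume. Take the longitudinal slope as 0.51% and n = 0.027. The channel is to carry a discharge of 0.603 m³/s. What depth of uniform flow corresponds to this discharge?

Manning's equation rearranged: A R^(2/3) = nQ / (1·√S) = 0.027 × 0.603 / (√0.0051) = 0.228.
Trying y = 0.375 m: A R^(2/3) = 0.1729 — low.
Trying y = 0.457 m: A R^(2/3) = 0.2279 — ≈ 0.228.

y_n = 0.457 m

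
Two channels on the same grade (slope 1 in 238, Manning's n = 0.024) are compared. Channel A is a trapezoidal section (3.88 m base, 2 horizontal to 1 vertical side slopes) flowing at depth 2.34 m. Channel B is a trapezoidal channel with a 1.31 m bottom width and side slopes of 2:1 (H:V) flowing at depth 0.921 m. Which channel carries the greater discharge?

Channel A: With bottom width b = 3.88 m and side slope z = 2: A = (b + zy)y = (3.88 + 2×2.34)×2.34 = 20.03 m²; P = b + 2y√(1+z²) = 3.88 + 2×2.34×2.236 = 14.34 m. Hydraulic radius R = A/P = 20.03/14.34 = 1.396 m. Q_A = (1/0.024)·20.03·1.396^(2/3)·√0.004202 = 67.59 m³/s.
Channel B: With bottom width b = 1.31 m and side slope z = 2: A = (b + zy)y = (1.31 + 2×0.921)×0.921 = 2.903 m²; P = b + 2y√(1+z²) = 1.31 + 2×0.921×2.236 = 5.429 m. Hydraulic radius R = A/P = 2.903/5.429 = 0.5347 m. Q_B = (1/0.024)·2.903·0.5347^(2/3)·√0.004202 = 5.165 m³/s.
Q_A = 67.59 m³/s vs Q_B = 5.165 m³/s, so channel A carries more.

channel A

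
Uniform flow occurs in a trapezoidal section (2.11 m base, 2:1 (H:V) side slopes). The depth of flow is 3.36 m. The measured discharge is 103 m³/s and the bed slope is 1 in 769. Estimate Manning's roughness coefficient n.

With bottom width b = 2.11 m and side slope z = 2: A = (b + zy)y = (2.11 + 2×3.36)×3.36 = 29.67 m²; P = b + 2y√(1+z²) = 2.11 + 2×3.36×2.236 = 17.14 m.
Hydraulic radius R = A/P = 29.67/17.14 = 1.731 m.
Rearranging Manning's equation: n = (1/Q) A R^(2/3) S^(1/2) = (1/103) × 29.67 × 1.731^(2/3) × √0.0013 = 0.015.

n = 0.015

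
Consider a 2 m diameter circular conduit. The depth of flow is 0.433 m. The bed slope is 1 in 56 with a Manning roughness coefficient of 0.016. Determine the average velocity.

For a circular section of diameter D = 2 m at depth y = 0.433 m, the central angle is θ = 2 arccos(1 − 2y/D) = 1.936 rad. Then A = (D²/8)(θ − sin θ) = 0.5009 m² and P = Dθ/2 = 1.936 m.
Hydraulic radius R = A/P = 0.5009/1.936 = 0.2587 m.
From Manning's equation, V = (1/n) R^(2/3) S^(1/2) = (1/0.016) × 0.2587^(2/3) × 0.01786^(1/2) = 3.39 m/s.

V = 3.39 m/s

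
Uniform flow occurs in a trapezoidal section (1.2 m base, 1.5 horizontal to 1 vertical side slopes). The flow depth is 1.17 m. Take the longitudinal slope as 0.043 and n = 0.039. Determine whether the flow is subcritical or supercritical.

With bottom width b = 1.2 m and side slope z = 1.5: A = (b + zy)y = (1.2 + 1.5×1.17)×1.17 = 3.457 m²; P = b + 2y√(1+z²) = 1.2 + 2×1.17×1.803 = 5.418 m.
Hydraulic radius R = A/P = 3.457/5.418 = 0.6381 m.
V = (1/n) R^(2/3) √S = (1/0.039) × 0.6381^(2/3) × √0.043 = 3.941 m/s. Hydraulic depth D_h = A/T = 3.457/4.71 = 0.734 m.
Froude number Fr = V/√(g·D_h) = 3.941/√(9.81×0.734) = 1.47, which is greater than 1, so the flow is supercritical.

supercritical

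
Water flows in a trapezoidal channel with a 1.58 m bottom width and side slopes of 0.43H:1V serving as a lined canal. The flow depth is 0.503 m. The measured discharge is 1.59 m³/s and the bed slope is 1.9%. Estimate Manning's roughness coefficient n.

n = 0.038

With bottom width b = 1.58 m and side slope z = 0.43: A = (b + zy)y = (1.58 + 0.43×0.503)×0.503 = 0.9035 m²; P = b + 2y√(1+z²) = 1.58 + 2×0.503×1.089 = 2.675 m.
Hydraulic radius R = A/P = 0.9035/2.675 = 0.3378 m.
Rearranging Manning's equation: n = (1/Q) A R^(2/3) S^(1/2) = (1/1.59) × 0.9035 × 0.3378^(2/3) × √0.019 = 0.038.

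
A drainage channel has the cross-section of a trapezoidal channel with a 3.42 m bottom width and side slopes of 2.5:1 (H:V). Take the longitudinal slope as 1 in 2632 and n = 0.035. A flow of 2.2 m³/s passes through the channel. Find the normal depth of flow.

y_n = 0.931 m

Manning's equation rearranged: A R^(2/3) = nQ / (1·√S) = 0.035 × 2.2 / (√0.0003799) = 3.95.
Trying y = 1.07 m: A R^(2/3) = 5.192 — high.
Trying y = 0.808 m: A R^(2/3) = 3.006 — low.
Trying y = 0.931 m: A R^(2/3) = 3.951 — ≈ 3.95.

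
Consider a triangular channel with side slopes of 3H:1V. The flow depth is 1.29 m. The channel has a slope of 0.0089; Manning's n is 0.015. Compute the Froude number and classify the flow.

supercritical

For a triangular section with side slope z = 3: A = zy² = 3×1.29² = 4.992 m²; P = 2y√(1+z²) = 2×1.29×3.162 = 8.159 m.
Hydraulic radius R = A/P = 4.992/8.159 = 0.6119 m.
V = (1/n) R^(2/3) √S = (1/0.015) × 0.6119^(2/3) × √0.0089 = 4.533 m/s. Hydraulic depth D_h = A/T = 4.992/7.74 = 0.645 m.
Froude number Fr = V/√(g·D_h) = 4.533/√(9.81×0.645) = 1.8, which is greater than 1, so the flow is supercritical.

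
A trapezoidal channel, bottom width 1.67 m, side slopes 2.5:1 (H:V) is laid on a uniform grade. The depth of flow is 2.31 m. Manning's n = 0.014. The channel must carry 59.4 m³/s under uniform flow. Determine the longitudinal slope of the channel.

With bottom width b = 1.67 m and side slope z = 2.5: A = (b + zy)y = (1.67 + 2.5×2.31)×2.31 = 17.2 m²; P = b + 2y√(1+z²) = 1.67 + 2×2.31×2.693 = 14.11 m.
Hydraulic radius R = A/P = 17.2/14.11 = 1.219 m.
From Manning's equation, S = [nQ / (1 A R^(2/3))]² = [0.014 × 59.4 / (1 × 17.2 × 1.219^(2/3))]² = 0.0018.

S = 0.0018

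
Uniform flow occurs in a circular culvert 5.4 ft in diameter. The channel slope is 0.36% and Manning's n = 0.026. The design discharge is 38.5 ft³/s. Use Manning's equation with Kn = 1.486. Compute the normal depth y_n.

Manning's equation rearranged: A R^(2/3) = nQ / (1.486·√S) = 0.026 × 38.5 / (1.486 × √0.0036) = 11.23.
Trying y = 2.94 ft: A R^(2/3) = 16.12 — too large.
Trying y = 2.38 ft: A R^(2/3) = 11.23 — ≈ 11.23.

y_n = 2.38 ft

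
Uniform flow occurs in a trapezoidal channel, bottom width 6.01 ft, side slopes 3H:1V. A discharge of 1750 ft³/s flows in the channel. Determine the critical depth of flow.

At critical depth, Q² T / (g A³) = 1, i.e. A³/T = Q²/g = 1750²/32.2 = 95110.
Try y = 5.09 ft: A³/T = 34770 — short.
Try y = 6.41 ft: A³/T = 95230 — ≈ 95110.

y_c = 6.41 ft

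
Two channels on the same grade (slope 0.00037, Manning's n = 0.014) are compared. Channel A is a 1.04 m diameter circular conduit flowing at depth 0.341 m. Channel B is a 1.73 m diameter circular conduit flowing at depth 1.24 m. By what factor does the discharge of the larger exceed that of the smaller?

Channel A: For a circular section of diameter D = 1.04 m at depth y = 0.341 m, the central angle is θ = 2 arccos(1 − 2y/D) = 2.439 rad. Then A = (D²/8)(θ − sin θ) = 0.2423 m² and P = Dθ/2 = 1.268 m. Hydraulic radius R = A/P = 0.2423/1.268 = 0.1911 m. Q_A = (1/0.014)·0.2423·0.1911^(2/3)·√0.00037 = 0.1105 m³/s.
Channel B: For a circular section of diameter D = 1.73 m at depth y = 1.24 m, the central angle is θ = 2 arccos(1 − 2y/D) = 4.038 rad. Then A = (D²/8)(θ − sin θ) = 1.803 m² and P = Dθ/2 = 3.493 m. Hydraulic radius R = A/P = 1.803/3.493 = 0.5162 m. Q_B = (1/0.014)·1.803·0.5162^(2/3)·√0.00037 = 1.594 m³/s.
The larger discharge is 1.594 m³/s and the smaller is 0.1105 m³/s; the ratio is 14.4.

14.4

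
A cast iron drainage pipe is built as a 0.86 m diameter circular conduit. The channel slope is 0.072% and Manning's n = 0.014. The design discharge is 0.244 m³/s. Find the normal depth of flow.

y_n = 0.485 m

Manning's equation rearranged: A R^(2/3) = nQ / (1·√S) = 0.014 × 0.244 / (√0.00072) = 0.1273.
Trying y = 0.543 m: A R^(2/3) = 0.1512 — over.
Trying y = 0.485 m: A R^(2/3) = 0.1271 — matches.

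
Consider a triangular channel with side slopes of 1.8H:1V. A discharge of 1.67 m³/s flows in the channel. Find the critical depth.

At critical depth, Q² T / (g A³) = 1, i.e. A³/T = Q²/g = 1.67²/9.81 = 0.2843.
Try y = 0.486 m: A³/T = 0.04392 — low.
Try y = 0.827 m: A³/T = 0.6267 — high.
Try y = 0.706 m: A³/T = 0.2841 — matches.

y_c = 0.706 m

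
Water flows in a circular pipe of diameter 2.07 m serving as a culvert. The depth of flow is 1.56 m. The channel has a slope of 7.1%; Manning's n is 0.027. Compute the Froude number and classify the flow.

For a circular section of diameter D = 2.07 m at depth y = 1.56 m, the central angle is θ = 2 arccos(1 − 2y/D) = 4.206 rad. Then A = (D²/8)(θ − sin θ) = 2.721 m² and P = Dθ/2 = 4.353 m.
Hydraulic radius R = A/P = 2.721/4.353 = 0.6251 m.
V = (1/n) R^(2/3) √S = (1/0.027) × 0.6251^(2/3) × √0.071 = 7.215 m/s. Hydraulic depth D_h = A/T = 2.721/1.784 = 1.525 m.
Froude number Fr = V/√(g·D_h) = 7.215/√(9.81×1.525) = 1.87, which is greater than 1, so the flow is supercritical.

supercritical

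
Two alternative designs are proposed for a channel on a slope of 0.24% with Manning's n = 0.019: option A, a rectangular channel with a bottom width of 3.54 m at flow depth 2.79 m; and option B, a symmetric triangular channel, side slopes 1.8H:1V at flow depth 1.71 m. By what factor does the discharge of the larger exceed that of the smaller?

2.4

Channel A: Flow area A = b·y = 3.54 × 2.79 = 9.877 m². Wetted perimeter P = b + 2y = 3.54 + 2×2.79 = 9.12 m. Hydraulic radius R = A/P = 9.877/9.12 = 1.083 m. Q_A = (1/0.019)·9.877·1.083^(2/3)·√0.0024 = 26.86 m³/s.
Channel B: For a triangular section with side slope z = 1.8: A = zy² = 1.8×1.71² = 5.263 m²; P = 2y√(1+z²) = 2×1.71×2.059 = 7.042 m. Hydraulic radius R = A/P = 5.263/7.042 = 0.7474 m. Q_B = (1/0.019)·5.263·0.7474^(2/3)·√0.0024 = 11.18 m³/s.
The larger discharge is 26.86 m³/s and the smaller is 11.18 m³/s; the ratio is 2.4.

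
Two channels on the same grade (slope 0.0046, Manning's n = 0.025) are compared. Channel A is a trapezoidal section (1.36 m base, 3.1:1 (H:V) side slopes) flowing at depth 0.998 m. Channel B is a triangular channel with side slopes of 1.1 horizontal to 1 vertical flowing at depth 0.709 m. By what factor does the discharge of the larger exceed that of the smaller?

Channel A: With bottom width b = 1.36 m and side slope z = 3.1: A = (b + zy)y = (1.36 + 3.1×0.998)×0.998 = 4.445 m²; P = b + 2y√(1+z²) = 1.36 + 2×0.998×3.257 = 7.862 m. Hydraulic radius R = A/P = 4.445/7.862 = 0.5654 m. Q_A = (1/0.025)·4.445·0.5654^(2/3)·√0.0046 = 8.245 m³/s.
Channel B: For a triangular section with side slope z = 1.1: A = zy² = 1.1×0.709² = 0.5529 m²; P = 2y√(1+z²) = 2×0.709×1.487 = 2.108 m. Hydraulic radius R = A/P = 0.5529/2.108 = 0.2623 m. Q_B = (1/0.025)·0.5529·0.2623^(2/3)·√0.0046 = 0.6147 m³/s.
The larger discharge is 8.245 m³/s and the smaller is 0.6147 m³/s; the ratio is 13.4.

13.4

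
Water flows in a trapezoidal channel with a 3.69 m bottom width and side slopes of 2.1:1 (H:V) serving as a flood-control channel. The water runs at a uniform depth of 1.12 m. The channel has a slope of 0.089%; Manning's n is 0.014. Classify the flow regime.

With bottom width b = 3.69 m and side slope z = 2.1: A = (b + zy)y = (3.69 + 2.1×1.12)×1.12 = 6.767 m²; P = b + 2y√(1+z²) = 3.69 + 2×1.12×2.326 = 8.9 m.
Hydraulic radius R = A/P = 6.767/8.9 = 0.7603 m.
V = (1/n) R^(2/3) √S = (1/0.014) × 0.7603^(2/3) × √0.00089 = 1.775 m/s. Hydraulic depth D_h = A/T = 6.767/8.394 = 0.8062 m.
Froude number Fr = V/√(g·D_h) = 1.775/√(9.81×0.8062) = 0.631, which is less than 1, so the flow is subcritical.

subcritical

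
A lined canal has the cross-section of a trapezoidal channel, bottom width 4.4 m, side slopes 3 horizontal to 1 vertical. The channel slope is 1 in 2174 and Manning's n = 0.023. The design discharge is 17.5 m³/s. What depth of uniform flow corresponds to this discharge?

y_n = 1.79 m

Manning's equation rearranged: A R^(2/3) = nQ / (1·√S) = 0.023 × 17.5 / (√0.00046) = 18.77.
At y = 1.25 m: A R^(2/3) = 8.982 — short.
At y = 2.17 m: A R^(2/3) = 28.29 — over.
At y = 1.79 m: A R^(2/3) = 18.78 — ≈ 18.77.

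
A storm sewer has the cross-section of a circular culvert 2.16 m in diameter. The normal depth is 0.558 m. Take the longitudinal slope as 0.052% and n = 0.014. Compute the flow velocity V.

V = 0.771 m/s

For a circular section of diameter D = 2.16 m at depth y = 0.558 m, the central angle is θ = 2 arccos(1 − 2y/D) = 2.133 rad. Then A = (D²/8)(θ − sin θ) = 0.7502 m² and P = Dθ/2 = 2.303 m.
Hydraulic radius R = A/P = 0.7502/2.303 = 0.3257 m.
From Manning's equation, V = (1/n) R^(2/3) S^(1/2) = (1/0.014) × 0.3257^(2/3) × 0.00052^(1/2) = 0.771 m/s.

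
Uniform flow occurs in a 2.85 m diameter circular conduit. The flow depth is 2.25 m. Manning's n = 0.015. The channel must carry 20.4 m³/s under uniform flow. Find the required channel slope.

S = 0.00389

For a circular section of diameter D = 2.85 m at depth y = 2.25 m, the central angle is θ = 2 arccos(1 − 2y/D) = 4.376 rad. Then A = (D²/8)(θ − sin θ) = 5.402 m² and P = Dθ/2 = 6.236 m.
Hydraulic radius R = A/P = 5.402/6.236 = 0.8662 m.
From Manning's equation, S = [nQ / (1 A R^(2/3))]² = [0.015 × 20.4 / (1 × 5.402 × 0.8662^(2/3))]² = 0.00389.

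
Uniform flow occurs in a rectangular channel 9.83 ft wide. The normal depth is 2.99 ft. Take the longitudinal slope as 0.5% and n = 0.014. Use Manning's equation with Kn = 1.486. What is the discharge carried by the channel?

Flow area A = b·y = 9.83 × 2.99 = 29.39 ft². Wetted perimeter P = b + 2y = 9.83 + 2×2.99 = 15.81 ft.
Hydraulic radius R = A/P = 29.39/15.81 = 1.859 ft.
Manning's equation: Q = (1.486/n) A R^(2/3) S^(1/2) = (1.486/0.014) × 29.39 × 1.859^(2/3) × 0.005^(1/2) = 334 ft³/s.

Q = 334 ft³/s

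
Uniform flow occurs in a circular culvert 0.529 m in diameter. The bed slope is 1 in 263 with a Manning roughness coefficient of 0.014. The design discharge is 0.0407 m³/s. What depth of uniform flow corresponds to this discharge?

Manning's equation rearranged: A R^(2/3) = nQ / (1·√S) = 0.014 × 0.0407 / (√0.003802) = 0.009241.
At y = 0.127 m: A R^(2/3) = 0.007211 — short.
At y = 0.165 m: A R^(2/3) = 0.01204 — over.
At y = 0.144 m: A R^(2/3) = 0.009244 — ≈ 0.009241.

y_n = 0.144 m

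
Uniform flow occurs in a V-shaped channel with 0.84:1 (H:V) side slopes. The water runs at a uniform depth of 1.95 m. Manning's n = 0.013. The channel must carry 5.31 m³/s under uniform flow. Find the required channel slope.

For a triangular section with side slope z = 0.84: A = zy² = 0.84×1.95² = 3.194 m²; P = 2y√(1+z²) = 2×1.95×1.306 = 5.093 m.
Hydraulic radius R = A/P = 3.194/5.093 = 0.6271 m.
From Manning's equation, S = [nQ / (1 A R^(2/3))]² = [0.013 × 5.31 / (1 × 3.194 × 0.6271^(2/3))]² = 0.00087.

S = 0.00087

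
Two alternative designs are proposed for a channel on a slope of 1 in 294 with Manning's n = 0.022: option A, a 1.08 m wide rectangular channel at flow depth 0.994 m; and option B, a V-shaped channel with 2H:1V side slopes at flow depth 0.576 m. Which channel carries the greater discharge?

Channel A: Flow area A = b·y = 1.08 × 0.994 = 1.074 m². Wetted perimeter P = b + 2y = 1.08 + 2×0.994 = 3.068 m. Hydraulic radius R = A/P = 1.074/3.068 = 0.3499 m. Q_A = (1/0.022)·1.074·0.3499^(2/3)·√0.003401 = 1.413 m³/s.
Channel B: For a triangular section with side slope z = 2: A = zy² = 2×0.576² = 0.6636 m²; P = 2y√(1+z²) = 2×0.576×2.236 = 2.576 m. Hydraulic radius R = A/P = 0.6636/2.576 = 0.2576 m. Q_B = (1/0.022)·0.6636·0.2576^(2/3)·√0.003401 = 0.7121 m³/s.
Q_A = 1.413 m³/s vs Q_B = 0.7121 m³/s, so channel A carries more.

channel A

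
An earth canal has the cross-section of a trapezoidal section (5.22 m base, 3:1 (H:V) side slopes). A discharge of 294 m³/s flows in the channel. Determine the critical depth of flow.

y_c = 3.78 m

At critical depth, Q² T / (g A³) = 1, i.e. A³/T = Q²/g = 294²/9.81 = 8811.
Try y = 4.6 m: A³/T = 20410 — high.
Try y = 3.78 m: A³/T = 8791 — ≈ 8811.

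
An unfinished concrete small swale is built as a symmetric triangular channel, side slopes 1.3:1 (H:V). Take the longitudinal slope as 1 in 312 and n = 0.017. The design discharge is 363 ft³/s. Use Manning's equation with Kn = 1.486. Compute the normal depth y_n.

y_n = 5.72 ft

Manning's equation rearranged: A R^(2/3) = nQ / (1.486·√S) = 0.017 × 363 / (1.486 × √0.003205) = 73.35.
At y = 4.46 ft: A R^(2/3) = 37.8 — too small.
At y = 6.58 ft: A R^(2/3) = 106.6 — too large.
At y = 5.72 ft: A R^(2/3) = 73.4 — close enough.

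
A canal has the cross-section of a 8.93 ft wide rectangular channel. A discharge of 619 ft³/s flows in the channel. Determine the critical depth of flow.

For a rectangular channel, critical depth y_c = (q²/g)^(1/3) where q = Q/b = 619/8.93 = 69.32 ft²/s.
So y_c = (69.32²/32.2)^(1/3) = 5.3 ft.

y_c = 5.3 ft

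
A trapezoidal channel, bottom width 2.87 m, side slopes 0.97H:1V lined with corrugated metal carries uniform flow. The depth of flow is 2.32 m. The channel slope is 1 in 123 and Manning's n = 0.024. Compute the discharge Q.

Q = 52.4 m³/s

With bottom width b = 2.87 m and side slope z = 0.97: A = (b + zy)y = (2.87 + 0.97×2.32)×2.32 = 11.88 m²; P = b + 2y√(1+z²) = 2.87 + 2×2.32×1.393 = 9.334 m.
Hydraulic radius R = A/P = 11.88/9.334 = 1.273 m.
Manning's equation: Q = (1/n) A R^(2/3) S^(1/2) = (1/0.024) × 11.88 × 1.273^(2/3) × 0.00813^(1/2) = 52.4 m³/s.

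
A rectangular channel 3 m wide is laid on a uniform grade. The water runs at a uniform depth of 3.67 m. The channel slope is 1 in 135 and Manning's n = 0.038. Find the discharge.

Flow area A = b·y = 3 × 3.67 = 11.01 m². Wetted perimeter P = b + 2y = 3 + 2×3.67 = 10.34 m.
Hydraulic radius R = A/P = 11.01/10.34 = 1.065 m.
Manning's equation: Q = (1/n) A R^(2/3) S^(1/2) = (1/0.038) × 11.01 × 1.065^(2/3) × 0.007407^(1/2) = 26 m³/s.

Q = 26 m³/s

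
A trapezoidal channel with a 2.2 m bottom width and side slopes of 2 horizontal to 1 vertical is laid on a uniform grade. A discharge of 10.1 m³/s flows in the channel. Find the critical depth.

y_c = 0.964 m

At critical depth, Q² T / (g A³) = 1, i.e. A³/T = Q²/g = 10.1²/9.81 = 10.4.
Try y = 1.12 m: A³/T = 18.41 — over.
Try y = 0.779 m: A³/T = 4.72 — short.
Try y = 0.964 m: A³/T = 10.41 — ≈ 10.4.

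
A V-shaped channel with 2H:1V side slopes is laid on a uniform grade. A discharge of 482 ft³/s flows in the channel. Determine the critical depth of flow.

At critical depth, Q² T / (g A³) = 1, i.e. A³/T = Q²/g = 482²/32.2 = 7215.
Trying y = 4.56 ft: A³/T = 3943 — short.
Trying y = 5.69 ft: A³/T = 11930 — over.
Trying y = 5.15 ft: A³/T = 7245 — close enough.

y_c = 5.15 ft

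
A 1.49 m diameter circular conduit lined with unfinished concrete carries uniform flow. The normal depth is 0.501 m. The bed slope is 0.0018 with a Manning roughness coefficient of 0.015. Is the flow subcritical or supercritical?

subcritical

For a circular section of diameter D = 1.49 m at depth y = 0.501 m, the central angle is θ = 2 arccos(1 − 2y/D) = 2.474 rad. Then A = (D²/8)(θ − sin θ) = 0.5149 m² and P = Dθ/2 = 1.843 m.
Hydraulic radius R = A/P = 0.5149/1.843 = 0.2793 m.
V = (1/n) R^(2/3) √S = (1/0.015) × 0.2793^(2/3) × √0.0018 = 1.209 m/s. Hydraulic depth D_h = A/T = 0.5149/1.408 = 0.3657 m.
Froude number Fr = V/√(g·D_h) = 1.209/√(9.81×0.3657) = 0.638, which is less than 1, so the flow is subcritical.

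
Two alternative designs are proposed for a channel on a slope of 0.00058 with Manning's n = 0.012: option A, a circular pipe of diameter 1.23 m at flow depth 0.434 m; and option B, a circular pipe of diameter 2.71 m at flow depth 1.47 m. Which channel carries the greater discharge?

channel B

Channel A: For a circular section of diameter D = 1.23 m at depth y = 0.434 m, the central angle is θ = 2 arccos(1 − 2y/D) = 2.544 rad. Then A = (D²/8)(θ − sin θ) = 0.3747 m² and P = Dθ/2 = 1.565 m. Hydraulic radius R = A/P = 0.3747/1.565 = 0.2395 m. Q_A = (1/0.012)·0.3747·0.2395^(2/3)·√0.00058 = 0.2901 m³/s.
Channel B: For a circular section of diameter D = 2.71 m at depth y = 1.47 m, the central angle is θ = 2 arccos(1 − 2y/D) = 3.312 rad. Then A = (D²/8)(θ − sin θ) = 3.195 m² and P = Dθ/2 = 4.487 m. Hydraulic radius R = A/P = 3.195/4.487 = 0.7121 m. Q_B = (1/0.012)·3.195·0.7121^(2/3)·√0.00058 = 5.114 m³/s.
Q_A = 0.2901 m³/s vs Q_B = 5.114 m³/s, so channel B carries more.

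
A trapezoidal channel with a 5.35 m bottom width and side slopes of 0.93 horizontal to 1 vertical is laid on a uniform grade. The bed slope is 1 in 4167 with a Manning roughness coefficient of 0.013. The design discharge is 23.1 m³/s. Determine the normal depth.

y_n = 2.12 m

Manning's equation rearranged: A R^(2/3) = nQ / (1·√S) = 0.013 × 23.1 / (√0.00024) = 19.39.
Try y = 1.54 m: A R^(2/3) = 11.08 — too small.
Try y = 2.67 m: A R^(2/3) = 29.25 — too large.
Try y = 2.12 m: A R^(2/3) = 19.36 — ≈ 19.39.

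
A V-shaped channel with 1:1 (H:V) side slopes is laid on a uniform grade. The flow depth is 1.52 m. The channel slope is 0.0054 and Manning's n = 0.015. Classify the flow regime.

supercritical

For a triangular section with side slope z = 1: A = zy² = 1×1.52² = 2.31 m²; P = 2y√(1+z²) = 2×1.52×1.414 = 4.299 m.
Hydraulic radius R = A/P = 2.31/4.299 = 0.5374 m.
V = (1/n) R^(2/3) √S = (1/0.015) × 0.5374^(2/3) × √0.0054 = 3.238 m/s. Hydraulic depth D_h = A/T = 2.31/3.04 = 0.76 m.
Froude number Fr = V/√(g·D_h) = 3.238/√(9.81×0.76) = 1.19, which is greater than 1, so the flow is supercritical.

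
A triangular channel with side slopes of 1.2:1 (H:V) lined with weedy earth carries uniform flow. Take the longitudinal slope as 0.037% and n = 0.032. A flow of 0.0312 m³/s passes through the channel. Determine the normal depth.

y_n = 0.391 m

Manning's equation rearranged: A R^(2/3) = nQ / (1·√S) = 0.032 × 0.0312 / (√0.00037) = 0.0519.
At y = 0.499 m: A R^(2/3) = 0.09933 — high.
At y = 0.323 m: A R^(2/3) = 0.03114 — low.
At y = 0.391 m: A R^(2/3) = 0.05184 — close enough.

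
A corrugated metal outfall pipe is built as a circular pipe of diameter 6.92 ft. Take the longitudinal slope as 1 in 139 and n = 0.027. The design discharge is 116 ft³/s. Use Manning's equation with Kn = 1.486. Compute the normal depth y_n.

y_n = 3.29 ft

Manning's equation rearranged: A R^(2/3) = nQ / (1.486·√S) = 0.027 × 116 / (1.486 × √0.007194) = 24.85.
Trying y = 3.82 ft: A R^(2/3) = 31.93 — high.
Trying y = 2.65 ft: A R^(2/3) = 16.86 — low.
Trying y = 3.29 ft: A R^(2/3) = 24.86 — ≈ 24.85.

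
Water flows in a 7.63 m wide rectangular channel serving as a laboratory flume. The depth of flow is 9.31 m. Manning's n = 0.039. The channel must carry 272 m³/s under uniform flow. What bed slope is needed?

Flow area A = b·y = 7.63 × 9.31 = 71.04 m². Wetted perimeter P = b + 2y = 7.63 + 2×9.31 = 26.25 m.
Hydraulic radius R = A/P = 71.04/26.25 = 2.706 m.
From Manning's equation, S = [nQ / (1 A R^(2/3))]² = [0.039 × 272 / (1 × 71.04 × 2.706^(2/3))]² = 0.00591.

S = 0.00591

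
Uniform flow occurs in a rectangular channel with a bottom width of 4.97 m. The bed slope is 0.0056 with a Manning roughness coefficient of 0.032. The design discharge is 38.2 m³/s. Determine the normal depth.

Manning's equation rearranged: A R^(2/3) = nQ / (1·√S) = 0.032 × 38.2 / (√0.0056) = 16.34.
Try y = 3.49 m: A R^(2/3) = 22.24 — too large.
Try y = 2.75 m: A R^(2/3) = 16.32 — ≈ 16.34.

y_n = 2.75 m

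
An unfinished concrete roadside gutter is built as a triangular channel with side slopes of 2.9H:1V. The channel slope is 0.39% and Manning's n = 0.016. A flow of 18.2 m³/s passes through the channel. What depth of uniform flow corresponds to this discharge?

y_n = 1.44 m

Manning's equation rearranged: A R^(2/3) = nQ / (1·√S) = 0.016 × 18.2 / (√0.0039) = 4.663.
At y = 1.81 m: A R^(2/3) = 8.562 — high.
At y = 1.13 m: A R^(2/3) = 2.438 — low.
At y = 1.44 m: A R^(2/3) = 4.653 — close enough.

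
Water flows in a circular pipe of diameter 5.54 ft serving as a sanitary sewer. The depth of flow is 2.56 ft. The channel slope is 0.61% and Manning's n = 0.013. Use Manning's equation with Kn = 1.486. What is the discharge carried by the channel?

For a circular section of diameter D = 5.54 ft at depth y = 2.56 ft, the central angle is θ = 2 arccos(1 − 2y/D) = 2.99 rad. Then A = (D²/8)(θ − sin θ) = 10.89 ft² and P = Dθ/2 = 8.282 ft.
Hydraulic radius R = A/P = 10.89/8.282 = 1.315 ft.
Manning's equation: Q = (1.486/n) A R^(2/3) S^(1/2) = (1.486/0.013) × 10.89 × 1.315^(2/3) × 0.0061^(1/2) = 117 ft³/s.

Q = 117 ft³/s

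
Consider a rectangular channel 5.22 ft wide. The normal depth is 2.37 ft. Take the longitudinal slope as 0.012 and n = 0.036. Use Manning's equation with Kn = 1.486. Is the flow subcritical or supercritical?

subcritical

Flow area A = b·y = 5.22 × 2.37 = 12.37 ft². Wetted perimeter P = b + 2y = 5.22 + 2×2.37 = 9.96 ft.
Hydraulic radius R = A/P = 12.37/9.96 = 1.242 ft.
V = (1.486/n) R^(2/3) √S = (1.486/0.036) × 1.242^(2/3) × √0.012 = 5.225 ft/s. Hydraulic depth D_h = A/T = 12.37/5.22 = 2.37 ft.
Froude number Fr = V/√(g·D_h) = 5.225/√(32.2×2.37) = 0.598, which is less than 1, so the flow is subcritical.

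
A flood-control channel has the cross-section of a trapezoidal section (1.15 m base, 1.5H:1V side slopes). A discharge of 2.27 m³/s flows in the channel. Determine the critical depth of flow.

At critical depth, Q² T / (g A³) = 1, i.e. A³/T = Q²/g = 2.27²/9.81 = 0.5253.
At y = 0.457 m: A³/T = 0.2341 — short.
At y = 0.727 m: A³/T = 1.297 — over.
At y = 0.571 m: A³/T = 0.5253 — matches.

y_c = 0.571 m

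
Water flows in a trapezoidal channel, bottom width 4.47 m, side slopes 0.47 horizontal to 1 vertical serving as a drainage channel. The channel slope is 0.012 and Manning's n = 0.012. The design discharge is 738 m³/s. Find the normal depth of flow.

y_n = 6.04 m

Manning's equation rearranged: A R^(2/3) = nQ / (1·√S) = 0.012 × 738 / (√0.012) = 80.84.
At y = 7.41 m: A R^(2/3) = 117.8 — high.
At y = 6.04 m: A R^(2/3) = 80.83 — ≈ 80.84.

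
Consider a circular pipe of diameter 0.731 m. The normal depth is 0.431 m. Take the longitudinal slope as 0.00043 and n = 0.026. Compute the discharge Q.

For a circular section of diameter D = 0.731 m at depth y = 0.431 m, the central angle is θ = 2 arccos(1 − 2y/D) = 3.502 rad. Then A = (D²/8)(θ − sin θ) = 0.2575 m² and P = Dθ/2 = 1.28 m.
Hydraulic radius R = A/P = 0.2575/1.28 = 0.2012 m.
Manning's equation: Q = (1/n) A R^(2/3) S^(1/2) = (1/0.026) × 0.2575 × 0.2012^(2/3) × 0.00043^(1/2) = 0.0705 m³/s.

Q = 0.0705 m³/s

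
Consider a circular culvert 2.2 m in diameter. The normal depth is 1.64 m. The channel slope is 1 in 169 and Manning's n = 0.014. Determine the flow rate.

Q = 12.7 m³/s

For a circular section of diameter D = 2.2 m at depth y = 1.64 m, the central angle is θ = 2 arccos(1 − 2y/D) = 4.168 rad. Then A = (D²/8)(θ − sin θ) = 3.039 m² and P = Dθ/2 = 4.585 m.
Hydraulic radius R = A/P = 3.039/4.585 = 0.6629 m.
Manning's equation: Q = (1/n) A R^(2/3) S^(1/2) = (1/0.014) × 3.039 × 0.6629^(2/3) × 0.005917^(1/2) = 12.7 m³/s.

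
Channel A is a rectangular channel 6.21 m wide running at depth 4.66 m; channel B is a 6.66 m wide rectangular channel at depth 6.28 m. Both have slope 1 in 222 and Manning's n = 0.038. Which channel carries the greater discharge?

Channel A: Flow area A = b·y = 6.21 × 4.66 = 28.94 m². Wetted perimeter P = b + 2y = 6.21 + 2×4.66 = 15.53 m. Hydraulic radius R = A/P = 28.94/15.53 = 1.863 m. Q_A = (1/0.038)·28.94·1.863^(2/3)·√0.004505 = 77.4 m³/s.
Channel B: Flow area A = b·y = 6.66 × 6.28 = 41.82 m². Wetted perimeter P = b + 2y = 6.66 + 2×6.28 = 19.22 m. Hydraulic radius R = A/P = 41.82/19.22 = 2.176 m. Q_B = (1/0.038)·41.82·2.176^(2/3)·√0.004505 = 124 m³/s.
Q_A = 77.4 m³/s vs Q_B = 124 m³/s, so channel B carries more.

channel B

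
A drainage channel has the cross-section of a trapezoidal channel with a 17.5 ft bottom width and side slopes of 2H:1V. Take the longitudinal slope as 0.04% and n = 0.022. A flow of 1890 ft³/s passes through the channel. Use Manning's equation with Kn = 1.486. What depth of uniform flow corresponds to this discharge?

Manning's equation rearranged: A R^(2/3) = nQ / (1.486·√S) = 0.022 × 1890 / (1.486 × √0.0004) = 1399.
At y = 7.36 ft: A R^(2/3) = 665.7 — low.
At y = 13 ft: A R^(2/3) = 2162 — high.
At y = 10.6 ft: A R^(2/3) = 1402 — ≈ 1399.

y_n = 10.6 ft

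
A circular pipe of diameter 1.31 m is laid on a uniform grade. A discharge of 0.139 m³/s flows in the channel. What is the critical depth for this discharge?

At critical depth, Q² T / (g A³) = 1, i.e. A³/T = Q²/g = 0.139²/9.81 = 0.00197.
Trying y = 0.245 m: A³/T = 0.005184 — too large.
Trying y = 0.139 m: A³/T = 0.0005552 — too small.
Trying y = 0.192 m: A³/T = 0.001988 — matches.

y_c = 0.192 m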